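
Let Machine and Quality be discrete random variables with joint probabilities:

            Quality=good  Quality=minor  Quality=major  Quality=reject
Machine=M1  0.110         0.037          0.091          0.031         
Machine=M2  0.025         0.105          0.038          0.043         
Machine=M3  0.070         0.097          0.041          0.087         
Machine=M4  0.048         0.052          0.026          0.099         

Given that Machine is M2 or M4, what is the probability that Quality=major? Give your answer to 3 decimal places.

P(Machine=M2) = 0.025 + 0.105 + 0.038 + 0.043 = 0.211.
P(Machine=M4) = 0.048 + 0.052 + 0.026 + 0.099 = 0.225.
P(Machine ∈ {M2, M4}) = 0.211 + 0.225 = 0.436; P(Quality=major, Machine ∈ {M2, M4}) = 0.038 + 0.026 = 0.064.
P(Quality=major | Machine ∈ {M2, M4}) = 0.064/0.436 = 0.147.

0.147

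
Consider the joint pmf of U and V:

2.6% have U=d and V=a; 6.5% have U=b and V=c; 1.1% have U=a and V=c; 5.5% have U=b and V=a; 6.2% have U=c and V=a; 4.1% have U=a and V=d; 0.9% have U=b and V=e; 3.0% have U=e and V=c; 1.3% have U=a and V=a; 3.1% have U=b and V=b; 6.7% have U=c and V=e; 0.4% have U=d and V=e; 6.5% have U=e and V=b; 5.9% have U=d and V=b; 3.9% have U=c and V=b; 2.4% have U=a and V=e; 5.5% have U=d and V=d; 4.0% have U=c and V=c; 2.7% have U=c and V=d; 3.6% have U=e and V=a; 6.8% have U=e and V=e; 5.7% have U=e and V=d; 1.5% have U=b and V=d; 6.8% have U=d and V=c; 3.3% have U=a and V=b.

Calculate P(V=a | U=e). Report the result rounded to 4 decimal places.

0.1406

P(U=e) = 0.036 + 0.065 + 0.030 + 0.057 + 0.068 = 0.256.
P(V=a | U=e) = 0.036/0.256 = 0.1406.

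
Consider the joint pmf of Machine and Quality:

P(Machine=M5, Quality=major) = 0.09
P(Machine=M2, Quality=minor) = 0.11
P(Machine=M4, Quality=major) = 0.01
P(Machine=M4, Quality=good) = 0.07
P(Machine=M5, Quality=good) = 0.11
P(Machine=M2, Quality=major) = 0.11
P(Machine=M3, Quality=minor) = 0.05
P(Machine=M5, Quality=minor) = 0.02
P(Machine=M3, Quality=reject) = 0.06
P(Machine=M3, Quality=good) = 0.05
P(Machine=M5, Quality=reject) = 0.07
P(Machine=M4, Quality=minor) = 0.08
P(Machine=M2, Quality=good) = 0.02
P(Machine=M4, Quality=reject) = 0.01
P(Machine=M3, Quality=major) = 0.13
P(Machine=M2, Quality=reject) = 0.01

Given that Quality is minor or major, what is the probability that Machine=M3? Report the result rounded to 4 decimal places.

P(Quality=minor) = 0.11 + 0.05 + 0.08 + 0.02 = 0.26.
P(Quality=major) = 0.11 + 0.13 + 0.01 + 0.09 = 0.34.
P(Quality ∈ {minor, major}) = 0.26 + 0.34 = 0.60; P(Machine=M3, Quality ∈ {minor, major}) = 0.05 + 0.13 = 0.18.
P(Machine=M3 | Quality ∈ {minor, major}) = 0.18/0.60 = 0.3000.

0.3000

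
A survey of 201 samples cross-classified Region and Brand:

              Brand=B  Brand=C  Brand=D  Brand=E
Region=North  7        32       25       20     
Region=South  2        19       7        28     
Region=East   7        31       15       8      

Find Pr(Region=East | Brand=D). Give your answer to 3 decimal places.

0.319

Total with Brand=D: 25 + 7 + 15 = 47.
P(Region=East | Brand=D) = 15/47 = 0.319.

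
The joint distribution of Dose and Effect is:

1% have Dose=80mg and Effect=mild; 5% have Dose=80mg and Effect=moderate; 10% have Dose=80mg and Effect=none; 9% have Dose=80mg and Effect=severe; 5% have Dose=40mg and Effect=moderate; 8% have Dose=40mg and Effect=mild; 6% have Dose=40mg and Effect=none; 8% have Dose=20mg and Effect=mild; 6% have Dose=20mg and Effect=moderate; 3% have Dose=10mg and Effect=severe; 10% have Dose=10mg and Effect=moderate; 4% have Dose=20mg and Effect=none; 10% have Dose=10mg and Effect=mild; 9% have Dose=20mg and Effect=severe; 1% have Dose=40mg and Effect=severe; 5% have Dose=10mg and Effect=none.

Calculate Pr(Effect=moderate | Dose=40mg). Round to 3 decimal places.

P(Dose=40mg) = 0.06 + 0.08 + 0.05 + 0.01 = 0.20.
P(Effect=moderate | Dose=40mg) = 0.05/0.20 = 0.250.

0.250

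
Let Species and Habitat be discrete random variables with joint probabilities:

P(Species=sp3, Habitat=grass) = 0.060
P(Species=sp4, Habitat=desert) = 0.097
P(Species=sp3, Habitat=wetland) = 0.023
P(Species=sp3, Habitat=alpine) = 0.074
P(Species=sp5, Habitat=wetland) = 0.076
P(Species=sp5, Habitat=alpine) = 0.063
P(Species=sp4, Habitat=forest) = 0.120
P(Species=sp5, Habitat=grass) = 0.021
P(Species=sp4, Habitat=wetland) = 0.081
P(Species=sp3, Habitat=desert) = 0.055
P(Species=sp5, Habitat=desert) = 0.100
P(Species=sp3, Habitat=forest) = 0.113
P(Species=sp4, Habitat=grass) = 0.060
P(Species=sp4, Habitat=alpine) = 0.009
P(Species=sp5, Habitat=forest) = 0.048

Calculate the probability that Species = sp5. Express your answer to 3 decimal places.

P(Species=sp5) = 0.048 + 0.021 + 0.076 + 0.100 + 0.063 = 0.308.

0.308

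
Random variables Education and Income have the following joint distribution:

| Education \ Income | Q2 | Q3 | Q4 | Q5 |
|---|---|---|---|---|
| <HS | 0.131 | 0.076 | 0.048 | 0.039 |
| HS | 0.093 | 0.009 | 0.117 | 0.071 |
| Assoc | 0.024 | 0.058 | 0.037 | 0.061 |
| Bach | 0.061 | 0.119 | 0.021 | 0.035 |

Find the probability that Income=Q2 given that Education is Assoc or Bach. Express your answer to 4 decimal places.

P(Education=Assoc) = 0.024 + 0.058 + 0.037 + 0.061 = 0.180.
P(Education=Bach) = 0.061 + 0.119 + 0.021 + 0.035 = 0.236.
P(Education ∈ {Assoc, Bach}) = 0.180 + 0.236 = 0.416; P(Income=Q2, Education ∈ {Assoc, Bach}) = 0.024 + 0.061 = 0.085.
P(Income=Q2 | Education ∈ {Assoc, Bach}) = 0.085/0.416 = 0.2043.

0.2043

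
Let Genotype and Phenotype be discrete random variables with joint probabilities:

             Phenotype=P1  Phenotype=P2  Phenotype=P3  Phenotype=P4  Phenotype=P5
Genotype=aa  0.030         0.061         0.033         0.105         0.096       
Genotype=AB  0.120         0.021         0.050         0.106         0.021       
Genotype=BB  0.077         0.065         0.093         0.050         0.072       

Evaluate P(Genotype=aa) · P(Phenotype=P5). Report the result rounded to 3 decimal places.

P(Genotype=aa) = 0.030 + 0.061 + 0.033 + 0.105 + 0.096 = 0.325.
P(Phenotype=P5) = 0.096 + 0.021 + 0.072 = 0.189.
Product: 0.325 × 0.189 = 0.061.

0.061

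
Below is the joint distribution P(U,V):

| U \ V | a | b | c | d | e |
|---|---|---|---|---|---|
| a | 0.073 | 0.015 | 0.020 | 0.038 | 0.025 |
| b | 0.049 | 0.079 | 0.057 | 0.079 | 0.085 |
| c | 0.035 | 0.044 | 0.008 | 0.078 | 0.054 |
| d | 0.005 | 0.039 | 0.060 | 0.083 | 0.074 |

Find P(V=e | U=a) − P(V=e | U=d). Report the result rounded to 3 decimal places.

-0.137

P(U=a) = 0.073 + 0.015 + 0.020 + 0.038 + 0.025 = 0.171; P(V=e | U=a) = 0.025/0.171 = 0.1462.
P(U=d) = 0.005 + 0.039 + 0.060 + 0.083 + 0.074 = 0.261; P(V=e | U=d) = 0.074/0.261 = 0.2835.
Difference = -0.137.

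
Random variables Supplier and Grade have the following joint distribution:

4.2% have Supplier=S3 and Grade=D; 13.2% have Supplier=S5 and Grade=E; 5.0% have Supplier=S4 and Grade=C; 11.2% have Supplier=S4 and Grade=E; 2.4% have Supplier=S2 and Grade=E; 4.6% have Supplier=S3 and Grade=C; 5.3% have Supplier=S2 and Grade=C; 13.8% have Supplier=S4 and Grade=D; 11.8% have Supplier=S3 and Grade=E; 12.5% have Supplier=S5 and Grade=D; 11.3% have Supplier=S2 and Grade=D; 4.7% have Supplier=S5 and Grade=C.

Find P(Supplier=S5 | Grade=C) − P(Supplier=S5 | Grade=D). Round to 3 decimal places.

-0.059

P(Grade=C) = 0.053 + 0.046 + 0.050 + 0.047 = 0.196; P(Supplier=S5 | Grade=C) = 0.047/0.196 = 0.2398.
P(Grade=D) = 0.113 + 0.042 + 0.138 + 0.125 = 0.418; P(Supplier=S5 | Grade=D) = 0.125/0.418 = 0.2990.
Difference = -0.059.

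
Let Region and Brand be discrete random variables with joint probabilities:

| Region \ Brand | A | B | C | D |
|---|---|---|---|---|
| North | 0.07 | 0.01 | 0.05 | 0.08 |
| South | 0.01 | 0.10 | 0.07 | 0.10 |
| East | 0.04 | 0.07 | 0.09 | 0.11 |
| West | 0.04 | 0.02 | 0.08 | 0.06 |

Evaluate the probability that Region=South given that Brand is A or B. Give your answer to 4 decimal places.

P(Brand=A) = 0.07 + 0.01 + 0.04 + 0.04 = 0.16.
P(Brand=B) = 0.01 + 0.10 + 0.07 + 0.02 = 0.20.
P(Brand ∈ {A, B}) = 0.16 + 0.20 = 0.36; P(Region=South, Brand ∈ {A, B}) = 0.01 + 0.10 = 0.11.
P(Region=South | Brand ∈ {A, B}) = 0.11/0.36 = 0.3056.

0.3056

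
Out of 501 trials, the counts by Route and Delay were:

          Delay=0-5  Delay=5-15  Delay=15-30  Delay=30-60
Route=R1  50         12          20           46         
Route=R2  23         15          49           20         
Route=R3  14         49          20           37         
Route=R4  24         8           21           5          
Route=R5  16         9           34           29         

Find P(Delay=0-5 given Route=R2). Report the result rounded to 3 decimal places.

0.215

Total with Route=R2: 23 + 15 + 49 + 20 = 107.
P(Delay=0-5 | Route=R2) = 23/107 = 0.215.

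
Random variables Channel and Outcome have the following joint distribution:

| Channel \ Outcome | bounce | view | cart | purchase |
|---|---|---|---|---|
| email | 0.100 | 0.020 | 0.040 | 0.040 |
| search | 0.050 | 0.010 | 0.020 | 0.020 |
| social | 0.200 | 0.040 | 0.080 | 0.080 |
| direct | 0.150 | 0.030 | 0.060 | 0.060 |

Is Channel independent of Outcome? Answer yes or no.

yes

Every cell satisfies P(Channel,Outcome) = P(Channel)·P(Outcome). For instance P(Channel=email) = 0.200, P(Outcome=view) = 0.100, and 0.200×0.100 = 0.020 matches the joint entry. So Channel and Outcome are independent.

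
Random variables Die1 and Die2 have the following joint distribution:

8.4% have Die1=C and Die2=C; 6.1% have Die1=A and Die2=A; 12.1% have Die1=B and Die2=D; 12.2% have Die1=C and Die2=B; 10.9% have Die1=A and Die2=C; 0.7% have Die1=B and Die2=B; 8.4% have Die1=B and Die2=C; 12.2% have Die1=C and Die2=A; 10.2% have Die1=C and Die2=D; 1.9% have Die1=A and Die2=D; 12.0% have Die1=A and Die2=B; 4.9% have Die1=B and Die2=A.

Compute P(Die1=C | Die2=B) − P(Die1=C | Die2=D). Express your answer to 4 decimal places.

P(Die2=B) = 0.120 + 0.007 + 0.122 = 0.249; P(Die1=C | Die2=B) = 0.122/0.249 = 0.48996.
P(Die2=D) = 0.019 + 0.121 + 0.102 = 0.242; P(Die1=C | Die2=D) = 0.102/0.242 = 0.42149.
Difference = 0.0685.

0.0685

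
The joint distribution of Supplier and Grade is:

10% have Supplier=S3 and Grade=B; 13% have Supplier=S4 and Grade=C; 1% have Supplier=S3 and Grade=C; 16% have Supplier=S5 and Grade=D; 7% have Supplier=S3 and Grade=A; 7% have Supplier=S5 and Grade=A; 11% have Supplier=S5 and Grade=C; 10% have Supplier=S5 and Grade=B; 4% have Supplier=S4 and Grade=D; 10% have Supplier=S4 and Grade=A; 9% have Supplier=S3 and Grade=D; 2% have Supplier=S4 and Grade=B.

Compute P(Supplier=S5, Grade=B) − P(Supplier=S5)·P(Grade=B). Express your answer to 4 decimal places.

0.0032

P(Supplier=S5) = 0.07 + 0.10 + 0.11 + 0.16 = 0.44.
P(Grade=B) = 0.10 + 0.02 + 0.10 = 0.22.
P(Supplier=S5, Grade=B) − P(Supplier=S5)P(Grade=B) = 0.10 − 0.44×0.22 = 0.0032.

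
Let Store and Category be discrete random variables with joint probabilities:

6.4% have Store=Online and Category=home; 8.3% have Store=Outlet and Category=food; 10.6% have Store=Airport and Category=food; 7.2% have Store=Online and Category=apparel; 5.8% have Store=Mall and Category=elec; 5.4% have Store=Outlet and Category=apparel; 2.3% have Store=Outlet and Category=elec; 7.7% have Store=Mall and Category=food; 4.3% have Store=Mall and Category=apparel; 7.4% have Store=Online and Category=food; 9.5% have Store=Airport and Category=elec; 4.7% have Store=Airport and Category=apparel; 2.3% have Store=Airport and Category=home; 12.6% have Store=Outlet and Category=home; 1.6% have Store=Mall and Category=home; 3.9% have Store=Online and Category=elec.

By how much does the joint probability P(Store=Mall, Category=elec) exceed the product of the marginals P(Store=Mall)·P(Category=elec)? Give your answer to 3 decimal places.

0.016

P(Store=Mall) = 0.077 + 0.043 + 0.058 + 0.016 = 0.194.
P(Category=elec) = 0.058 + 0.095 + 0.023 + 0.039 = 0.215.
P(Store=Mall, Category=elec) − P(Store=Mall)P(Category=elec) = 0.058 − 0.194×0.215 = 0.016.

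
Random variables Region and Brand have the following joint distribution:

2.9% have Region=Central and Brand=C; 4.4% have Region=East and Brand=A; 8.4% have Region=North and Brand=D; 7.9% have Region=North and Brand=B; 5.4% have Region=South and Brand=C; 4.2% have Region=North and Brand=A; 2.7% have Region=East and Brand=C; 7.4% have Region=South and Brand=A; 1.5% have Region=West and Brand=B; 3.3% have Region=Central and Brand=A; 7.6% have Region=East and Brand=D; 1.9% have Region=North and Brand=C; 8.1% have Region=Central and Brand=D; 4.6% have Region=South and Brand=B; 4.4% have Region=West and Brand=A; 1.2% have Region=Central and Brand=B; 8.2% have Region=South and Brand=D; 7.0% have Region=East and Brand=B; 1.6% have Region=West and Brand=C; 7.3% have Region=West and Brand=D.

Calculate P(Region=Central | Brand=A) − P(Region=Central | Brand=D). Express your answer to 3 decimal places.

-0.065

P(Brand=A) = 0.042 + 0.074 + 0.044 + 0.044 + 0.033 = 0.237; P(Region=Central | Brand=A) = 0.033/0.237 = 0.1392.
P(Brand=D) = 0.084 + 0.082 + 0.076 + 0.073 + 0.081 = 0.396; P(Region=Central | Brand=D) = 0.081/0.396 = 0.2045.
Difference = -0.065.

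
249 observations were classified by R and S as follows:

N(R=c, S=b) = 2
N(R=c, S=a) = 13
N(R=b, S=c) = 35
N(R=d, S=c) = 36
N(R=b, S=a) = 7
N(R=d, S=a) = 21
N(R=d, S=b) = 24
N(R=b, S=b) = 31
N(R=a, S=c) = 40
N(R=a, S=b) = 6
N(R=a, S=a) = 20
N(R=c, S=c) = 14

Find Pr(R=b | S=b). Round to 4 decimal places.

0.4921

Total with S=b: 6 + 31 + 2 + 24 = 63.
P(R=b | S=b) = 31/63 = 0.4921.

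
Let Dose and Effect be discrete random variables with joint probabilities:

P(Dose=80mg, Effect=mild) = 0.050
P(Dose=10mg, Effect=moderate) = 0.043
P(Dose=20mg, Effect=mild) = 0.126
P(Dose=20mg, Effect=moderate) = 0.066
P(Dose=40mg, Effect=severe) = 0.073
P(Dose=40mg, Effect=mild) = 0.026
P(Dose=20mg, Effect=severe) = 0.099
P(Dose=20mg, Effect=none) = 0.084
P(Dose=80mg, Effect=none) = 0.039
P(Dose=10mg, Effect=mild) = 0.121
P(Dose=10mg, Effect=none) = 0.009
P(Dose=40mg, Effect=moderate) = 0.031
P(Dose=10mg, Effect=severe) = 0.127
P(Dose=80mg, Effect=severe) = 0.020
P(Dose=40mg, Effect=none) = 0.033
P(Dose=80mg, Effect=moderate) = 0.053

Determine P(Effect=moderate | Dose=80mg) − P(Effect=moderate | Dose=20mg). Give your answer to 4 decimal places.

0.1512

P(Dose=80mg) = 0.039 + 0.050 + 0.053 + 0.020 = 0.162; P(Effect=moderate | Dose=80mg) = 0.053/0.162 = 0.32716.
P(Dose=20mg) = 0.084 + 0.126 + 0.066 + 0.099 = 0.375; P(Effect=moderate | Dose=20mg) = 0.066/0.375 = 0.17600.
Difference = 0.1512.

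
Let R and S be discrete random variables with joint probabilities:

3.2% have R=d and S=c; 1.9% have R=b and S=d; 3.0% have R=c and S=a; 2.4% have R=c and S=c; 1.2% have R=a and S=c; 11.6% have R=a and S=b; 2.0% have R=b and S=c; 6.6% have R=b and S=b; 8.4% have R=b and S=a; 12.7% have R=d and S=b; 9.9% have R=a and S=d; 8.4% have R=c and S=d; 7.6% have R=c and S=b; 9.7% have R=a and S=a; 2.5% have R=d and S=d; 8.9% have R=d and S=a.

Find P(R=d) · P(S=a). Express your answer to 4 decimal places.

0.0819

P(R=d) = 0.089 + 0.127 + 0.032 + 0.025 = 0.273.
P(S=a) = 0.097 + 0.084 + 0.030 + 0.089 = 0.300.
Product: 0.273 × 0.300 = 0.0819.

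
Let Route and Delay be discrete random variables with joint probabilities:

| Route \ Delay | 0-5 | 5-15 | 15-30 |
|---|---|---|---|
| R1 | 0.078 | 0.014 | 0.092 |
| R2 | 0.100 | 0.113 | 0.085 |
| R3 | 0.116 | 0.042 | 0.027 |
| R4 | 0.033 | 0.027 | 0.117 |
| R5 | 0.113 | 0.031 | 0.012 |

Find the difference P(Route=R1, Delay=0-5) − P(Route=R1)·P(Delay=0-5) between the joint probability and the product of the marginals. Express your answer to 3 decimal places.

-0.003

P(Route=R1) = 0.078 + 0.014 + 0.092 = 0.184.
P(Delay=0-5) = 0.078 + 0.100 + 0.116 + 0.033 + 0.113 = 0.440.
P(Route=R1, Delay=0-5) − P(Route=R1)P(Delay=0-5) = 0.078 − 0.184×0.440 = -0.003.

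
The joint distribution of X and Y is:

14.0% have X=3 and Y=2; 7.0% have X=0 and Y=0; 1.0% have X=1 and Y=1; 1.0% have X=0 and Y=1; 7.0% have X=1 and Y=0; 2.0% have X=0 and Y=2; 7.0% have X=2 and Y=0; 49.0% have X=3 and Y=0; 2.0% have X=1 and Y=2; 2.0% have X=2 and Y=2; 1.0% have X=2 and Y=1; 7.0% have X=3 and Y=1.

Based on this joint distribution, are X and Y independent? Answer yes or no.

yes

Every cell satisfies P(X,Y) = P(X)·P(Y). For instance P(X=2) = 0.100, P(Y=0) = 0.700, and 0.100×0.700 = 0.070 matches the joint entry. So X and Y are independent.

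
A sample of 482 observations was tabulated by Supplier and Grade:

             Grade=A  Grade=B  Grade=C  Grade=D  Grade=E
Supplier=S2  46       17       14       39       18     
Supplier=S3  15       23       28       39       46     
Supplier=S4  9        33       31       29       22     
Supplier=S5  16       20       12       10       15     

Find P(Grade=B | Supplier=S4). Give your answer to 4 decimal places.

Total with Supplier=S4: 9 + 33 + 31 + 29 + 22 = 124.
P(Grade=B | Supplier=S4) = 33/124 = 0.2661.

0.2661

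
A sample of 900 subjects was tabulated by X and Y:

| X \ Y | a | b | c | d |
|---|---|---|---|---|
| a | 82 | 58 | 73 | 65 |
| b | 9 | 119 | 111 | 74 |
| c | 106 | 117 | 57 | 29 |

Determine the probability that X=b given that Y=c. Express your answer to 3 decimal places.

0.461

Total with Y=c: 73 + 111 + 57 = 241.
P(X=b | Y=c) = 111/241 = 0.461.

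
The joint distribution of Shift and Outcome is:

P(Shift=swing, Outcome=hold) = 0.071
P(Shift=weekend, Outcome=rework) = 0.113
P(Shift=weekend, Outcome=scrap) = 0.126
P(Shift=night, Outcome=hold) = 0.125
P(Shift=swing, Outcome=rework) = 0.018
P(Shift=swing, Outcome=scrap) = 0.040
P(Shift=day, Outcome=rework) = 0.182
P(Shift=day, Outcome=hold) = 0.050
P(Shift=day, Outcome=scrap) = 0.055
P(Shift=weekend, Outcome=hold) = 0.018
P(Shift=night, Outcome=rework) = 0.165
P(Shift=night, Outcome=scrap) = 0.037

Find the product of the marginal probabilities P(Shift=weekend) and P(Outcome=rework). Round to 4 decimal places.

P(Shift=weekend) = 0.113 + 0.126 + 0.018 = 0.257.
P(Outcome=rework) = 0.182 + 0.018 + 0.165 + 0.113 = 0.478.
Product: 0.257 × 0.478 = 0.1228.

0.1228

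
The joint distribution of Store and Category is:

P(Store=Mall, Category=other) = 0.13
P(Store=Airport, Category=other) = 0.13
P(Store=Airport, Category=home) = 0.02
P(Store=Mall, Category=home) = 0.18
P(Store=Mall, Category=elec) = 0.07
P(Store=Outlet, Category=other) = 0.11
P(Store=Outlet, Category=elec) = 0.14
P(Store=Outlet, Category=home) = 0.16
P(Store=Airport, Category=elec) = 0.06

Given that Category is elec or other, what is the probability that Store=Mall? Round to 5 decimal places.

0.31250

P(Category=elec) = 0.07 + 0.06 + 0.14 = 0.27.
P(Category=other) = 0.13 + 0.13 + 0.11 = 0.37.
P(Category ∈ {elec, other}) = 0.27 + 0.37 = 0.64; P(Store=Mall, Category ∈ {elec, other}) = 0.07 + 0.13 = 0.20.
P(Store=Mall | Category ∈ {elec, other}) = 0.20/0.64 = 0.31250.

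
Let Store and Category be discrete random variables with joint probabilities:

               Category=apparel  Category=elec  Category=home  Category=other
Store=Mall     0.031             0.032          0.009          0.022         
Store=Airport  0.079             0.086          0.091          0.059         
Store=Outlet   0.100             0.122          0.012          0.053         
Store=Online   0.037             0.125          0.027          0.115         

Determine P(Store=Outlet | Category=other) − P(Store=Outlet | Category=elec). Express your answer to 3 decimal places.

-0.121

P(Category=other) = 0.022 + 0.059 + 0.053 + 0.115 = 0.249; P(Store=Outlet | Category=other) = 0.053/0.249 = 0.2129.
P(Category=elec) = 0.032 + 0.086 + 0.122 + 0.125 = 0.365; P(Store=Outlet | Category=elec) = 0.122/0.365 = 0.3342.
Difference = -0.121.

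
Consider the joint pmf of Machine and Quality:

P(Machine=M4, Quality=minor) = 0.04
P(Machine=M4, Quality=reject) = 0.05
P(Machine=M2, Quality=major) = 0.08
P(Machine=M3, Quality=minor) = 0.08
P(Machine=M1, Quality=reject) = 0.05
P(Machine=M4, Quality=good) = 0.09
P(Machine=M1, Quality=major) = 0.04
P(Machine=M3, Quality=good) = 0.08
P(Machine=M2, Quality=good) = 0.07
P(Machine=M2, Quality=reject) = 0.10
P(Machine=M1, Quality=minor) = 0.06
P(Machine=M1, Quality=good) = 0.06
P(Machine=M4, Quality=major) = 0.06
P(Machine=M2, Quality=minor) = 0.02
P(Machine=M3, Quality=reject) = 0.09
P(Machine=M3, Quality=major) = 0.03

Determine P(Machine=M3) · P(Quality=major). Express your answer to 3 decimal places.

P(Machine=M3) = 0.08 + 0.08 + 0.03 + 0.09 = 0.28.
P(Quality=major) = 0.04 + 0.08 + 0.03 + 0.06 = 0.21.
Product: 0.28 × 0.21 = 0.059.

0.059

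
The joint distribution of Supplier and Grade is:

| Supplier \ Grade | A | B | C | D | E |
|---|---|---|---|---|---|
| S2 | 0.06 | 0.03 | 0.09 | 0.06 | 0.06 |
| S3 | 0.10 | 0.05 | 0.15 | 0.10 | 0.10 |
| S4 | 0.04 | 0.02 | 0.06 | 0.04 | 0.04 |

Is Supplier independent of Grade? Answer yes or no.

yes

Every cell satisfies P(Supplier,Grade) = P(Supplier)·P(Grade). For instance P(Supplier=S3) = 0.50, P(Grade=E) = 0.20, and 0.50×0.20 = 0.10 matches the joint entry. So Supplier and Grade are independent.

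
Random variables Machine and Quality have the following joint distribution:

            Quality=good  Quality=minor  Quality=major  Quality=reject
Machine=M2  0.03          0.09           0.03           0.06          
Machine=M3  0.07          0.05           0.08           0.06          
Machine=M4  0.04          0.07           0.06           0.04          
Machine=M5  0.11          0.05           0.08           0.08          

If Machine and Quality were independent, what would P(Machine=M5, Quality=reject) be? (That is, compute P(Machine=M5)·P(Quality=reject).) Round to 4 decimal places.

P(Machine=M5) = 0.11 + 0.05 + 0.08 + 0.08 = 0.32.
P(Quality=reject) = 0.06 + 0.06 + 0.04 + 0.08 = 0.24.
Product: 0.32 × 0.24 = 0.0768.

0.0768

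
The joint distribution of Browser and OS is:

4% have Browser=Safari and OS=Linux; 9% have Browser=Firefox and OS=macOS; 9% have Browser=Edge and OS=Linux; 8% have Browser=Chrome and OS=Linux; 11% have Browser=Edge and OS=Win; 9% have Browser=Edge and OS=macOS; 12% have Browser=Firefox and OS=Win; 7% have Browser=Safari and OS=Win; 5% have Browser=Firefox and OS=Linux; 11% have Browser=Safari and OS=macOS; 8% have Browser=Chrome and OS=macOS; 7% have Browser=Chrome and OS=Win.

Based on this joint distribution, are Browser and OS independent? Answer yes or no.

P(Browser=Safari) = 0.22 and P(OS=macOS) = 0.37, so their product is 0.0814, but P(Browser=Safari, OS=macOS) = 0.11. Since these differ, Browser and OS are not independent.

no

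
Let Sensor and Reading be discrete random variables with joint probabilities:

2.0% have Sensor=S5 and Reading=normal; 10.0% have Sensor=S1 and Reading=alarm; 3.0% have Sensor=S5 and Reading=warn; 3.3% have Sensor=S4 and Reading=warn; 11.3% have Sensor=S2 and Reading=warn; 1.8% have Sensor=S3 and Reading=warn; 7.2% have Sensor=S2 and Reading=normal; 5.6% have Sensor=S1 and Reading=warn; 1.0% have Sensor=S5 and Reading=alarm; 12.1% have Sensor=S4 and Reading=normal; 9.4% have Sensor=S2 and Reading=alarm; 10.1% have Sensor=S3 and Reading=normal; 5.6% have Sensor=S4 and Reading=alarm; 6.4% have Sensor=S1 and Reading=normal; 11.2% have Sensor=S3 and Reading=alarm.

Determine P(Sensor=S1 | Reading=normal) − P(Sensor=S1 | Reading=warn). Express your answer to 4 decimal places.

P(Reading=normal) = 0.064 + 0.072 + 0.101 + 0.121 + 0.020 = 0.378; P(Sensor=S1 | Reading=normal) = 0.064/0.378 = 0.16931.
P(Reading=warn) = 0.056 + 0.113 + 0.018 + 0.033 + 0.030 = 0.250; P(Sensor=S1 | Reading=warn) = 0.056/0.250 = 0.22400.
Difference = -0.0547.

-0.0547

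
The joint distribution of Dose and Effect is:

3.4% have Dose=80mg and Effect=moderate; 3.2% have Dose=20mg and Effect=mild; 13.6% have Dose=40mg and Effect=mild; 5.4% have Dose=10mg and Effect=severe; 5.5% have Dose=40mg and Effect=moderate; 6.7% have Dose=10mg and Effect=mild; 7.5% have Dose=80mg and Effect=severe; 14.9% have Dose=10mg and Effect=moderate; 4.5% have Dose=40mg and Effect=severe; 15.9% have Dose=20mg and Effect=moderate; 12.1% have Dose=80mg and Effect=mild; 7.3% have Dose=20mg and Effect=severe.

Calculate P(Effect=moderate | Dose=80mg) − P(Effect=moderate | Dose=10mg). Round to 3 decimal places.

P(Dose=80mg) = 0.121 + 0.034 + 0.075 = 0.230; P(Effect=moderate | Dose=80mg) = 0.034/0.230 = 0.1478.
P(Dose=10mg) = 0.067 + 0.149 + 0.054 = 0.270; P(Effect=moderate | Dose=10mg) = 0.149/0.270 = 0.5519.
Difference = -0.404.

-0.404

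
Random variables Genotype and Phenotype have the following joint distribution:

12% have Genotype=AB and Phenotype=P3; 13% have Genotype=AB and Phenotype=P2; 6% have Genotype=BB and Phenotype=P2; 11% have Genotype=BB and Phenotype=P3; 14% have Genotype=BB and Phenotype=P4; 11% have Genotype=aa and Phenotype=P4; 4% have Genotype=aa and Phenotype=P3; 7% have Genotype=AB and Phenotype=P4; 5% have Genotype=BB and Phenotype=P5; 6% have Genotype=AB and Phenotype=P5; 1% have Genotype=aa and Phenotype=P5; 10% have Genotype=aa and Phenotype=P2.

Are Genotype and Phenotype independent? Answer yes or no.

no

P(Genotype=AB) = 0.38 and P(Phenotype=P4) = 0.32, so their product is 0.1216, but P(Genotype=AB, Phenotype=P4) = 0.07. Since these differ, Genotype and Phenotype are not independent.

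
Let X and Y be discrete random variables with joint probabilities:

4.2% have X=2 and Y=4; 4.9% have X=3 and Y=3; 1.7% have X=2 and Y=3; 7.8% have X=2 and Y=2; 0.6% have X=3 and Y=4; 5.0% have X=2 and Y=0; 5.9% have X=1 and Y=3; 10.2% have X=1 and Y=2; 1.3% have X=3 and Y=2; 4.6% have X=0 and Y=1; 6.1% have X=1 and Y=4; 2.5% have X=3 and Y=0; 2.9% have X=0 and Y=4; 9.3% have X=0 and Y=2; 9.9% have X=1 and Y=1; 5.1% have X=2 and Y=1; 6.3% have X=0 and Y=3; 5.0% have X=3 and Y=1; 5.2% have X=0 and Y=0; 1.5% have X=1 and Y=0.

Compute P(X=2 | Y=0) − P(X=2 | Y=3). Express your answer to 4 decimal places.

P(Y=0) = 0.052 + 0.015 + 0.050 + 0.025 = 0.142; P(X=2 | Y=0) = 0.050/0.142 = 0.35211.
P(Y=3) = 0.063 + 0.059 + 0.017 + 0.049 = 0.188; P(X=2 | Y=3) = 0.017/0.188 = 0.09043.
Difference = 0.2617.

0.2617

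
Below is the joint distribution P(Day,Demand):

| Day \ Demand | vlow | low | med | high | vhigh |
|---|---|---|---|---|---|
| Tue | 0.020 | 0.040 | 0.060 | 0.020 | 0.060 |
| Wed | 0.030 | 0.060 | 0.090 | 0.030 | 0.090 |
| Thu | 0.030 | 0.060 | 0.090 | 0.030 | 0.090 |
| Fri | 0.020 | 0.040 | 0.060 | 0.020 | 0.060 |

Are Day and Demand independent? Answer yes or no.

yes

Every cell satisfies P(Day,Demand) = P(Day)·P(Demand). For instance P(Day=Thu) = 0.300, P(Demand=high) = 0.100, and 0.300×0.100 = 0.030 matches the joint entry. So Day and Demand are independent.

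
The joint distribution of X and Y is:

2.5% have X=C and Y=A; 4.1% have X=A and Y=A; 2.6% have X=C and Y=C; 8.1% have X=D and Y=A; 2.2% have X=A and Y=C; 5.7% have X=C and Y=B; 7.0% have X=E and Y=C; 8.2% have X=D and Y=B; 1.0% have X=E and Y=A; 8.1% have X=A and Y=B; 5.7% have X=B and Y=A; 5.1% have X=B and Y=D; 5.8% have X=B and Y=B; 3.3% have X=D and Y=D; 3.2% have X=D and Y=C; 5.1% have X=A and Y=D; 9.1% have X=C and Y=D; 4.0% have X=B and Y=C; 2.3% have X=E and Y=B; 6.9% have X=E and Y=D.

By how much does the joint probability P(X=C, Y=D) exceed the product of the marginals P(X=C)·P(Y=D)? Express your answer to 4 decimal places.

0.0323

P(X=C) = 0.025 + 0.057 + 0.026 + 0.091 = 0.199.
P(Y=D) = 0.051 + 0.051 + 0.091 + 0.033 + 0.069 = 0.295.
P(X=C, Y=D) − P(X=C)P(Y=D) = 0.091 − 0.199×0.295 = 0.0323.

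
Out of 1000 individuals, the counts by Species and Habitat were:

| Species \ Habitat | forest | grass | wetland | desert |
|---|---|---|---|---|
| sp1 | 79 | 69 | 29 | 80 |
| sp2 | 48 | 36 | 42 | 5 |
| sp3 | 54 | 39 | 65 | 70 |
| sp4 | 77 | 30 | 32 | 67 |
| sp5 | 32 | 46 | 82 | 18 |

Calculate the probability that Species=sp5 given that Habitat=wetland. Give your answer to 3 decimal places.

0.328

Total with Habitat=wetland: 29 + 42 + 65 + 32 + 82 = 250.
P(Species=sp5 | Habitat=wetland) = 82/250 = 0.328.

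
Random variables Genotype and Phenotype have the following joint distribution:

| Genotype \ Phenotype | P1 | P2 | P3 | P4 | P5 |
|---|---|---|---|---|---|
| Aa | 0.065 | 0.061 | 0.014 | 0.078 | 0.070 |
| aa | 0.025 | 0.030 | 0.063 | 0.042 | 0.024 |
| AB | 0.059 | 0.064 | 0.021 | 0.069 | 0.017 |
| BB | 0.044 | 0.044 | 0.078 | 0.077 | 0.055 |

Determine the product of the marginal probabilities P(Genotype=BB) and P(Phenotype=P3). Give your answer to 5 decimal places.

P(Genotype=BB) = 0.044 + 0.044 + 0.078 + 0.077 + 0.055 = 0.298.
P(Phenotype=P3) = 0.014 + 0.063 + 0.021 + 0.078 = 0.176.
Product: 0.298 × 0.176 = 0.05245.

0.05245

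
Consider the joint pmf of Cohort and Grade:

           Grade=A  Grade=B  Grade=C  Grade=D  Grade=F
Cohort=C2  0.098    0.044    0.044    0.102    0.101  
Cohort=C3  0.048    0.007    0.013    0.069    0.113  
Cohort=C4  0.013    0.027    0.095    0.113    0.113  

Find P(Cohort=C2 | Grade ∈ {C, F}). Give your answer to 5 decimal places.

0.30271

P(Grade=C) = 0.044 + 0.013 + 0.095 = 0.152.
P(Grade=F) = 0.101 + 0.113 + 0.113 = 0.327.
P(Grade ∈ {C, F}) = 0.152 + 0.327 = 0.479; P(Cohort=C2, Grade ∈ {C, F}) = 0.044 + 0.101 = 0.145.
P(Cohort=C2 | Grade ∈ {C, F}) = 0.145/0.479 = 0.30271.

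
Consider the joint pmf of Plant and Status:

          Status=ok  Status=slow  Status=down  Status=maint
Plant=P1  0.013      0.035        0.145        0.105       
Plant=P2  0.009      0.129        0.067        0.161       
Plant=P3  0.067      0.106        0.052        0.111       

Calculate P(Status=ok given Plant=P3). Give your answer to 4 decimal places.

P(Plant=P3) = 0.067 + 0.106 + 0.052 + 0.111 = 0.336.
P(Status=ok | Plant=P3) = 0.067/0.336 = 0.1994.

0.1994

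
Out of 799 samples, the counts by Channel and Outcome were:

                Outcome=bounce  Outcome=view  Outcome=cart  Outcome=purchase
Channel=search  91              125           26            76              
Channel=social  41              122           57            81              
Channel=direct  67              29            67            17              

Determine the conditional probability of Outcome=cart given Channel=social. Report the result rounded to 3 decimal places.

0.189

Total with Channel=social: 41 + 122 + 57 + 81 = 301.
P(Outcome=cart | Channel=social) = 57/301 = 0.189.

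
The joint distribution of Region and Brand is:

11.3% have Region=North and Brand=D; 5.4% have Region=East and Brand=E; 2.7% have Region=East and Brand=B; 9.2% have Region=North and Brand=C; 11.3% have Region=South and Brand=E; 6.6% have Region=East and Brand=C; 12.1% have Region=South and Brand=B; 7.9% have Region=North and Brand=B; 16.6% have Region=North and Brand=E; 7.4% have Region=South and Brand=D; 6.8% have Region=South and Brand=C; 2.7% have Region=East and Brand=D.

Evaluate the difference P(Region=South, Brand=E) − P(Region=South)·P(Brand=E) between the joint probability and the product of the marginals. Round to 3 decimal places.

-0.012

P(Region=South) = 0.121 + 0.068 + 0.074 + 0.113 = 0.376.
P(Brand=E) = 0.166 + 0.113 + 0.054 = 0.333.
P(Region=South, Brand=E) − P(Region=South)P(Brand=E) = 0.113 − 0.376×0.333 = -0.012.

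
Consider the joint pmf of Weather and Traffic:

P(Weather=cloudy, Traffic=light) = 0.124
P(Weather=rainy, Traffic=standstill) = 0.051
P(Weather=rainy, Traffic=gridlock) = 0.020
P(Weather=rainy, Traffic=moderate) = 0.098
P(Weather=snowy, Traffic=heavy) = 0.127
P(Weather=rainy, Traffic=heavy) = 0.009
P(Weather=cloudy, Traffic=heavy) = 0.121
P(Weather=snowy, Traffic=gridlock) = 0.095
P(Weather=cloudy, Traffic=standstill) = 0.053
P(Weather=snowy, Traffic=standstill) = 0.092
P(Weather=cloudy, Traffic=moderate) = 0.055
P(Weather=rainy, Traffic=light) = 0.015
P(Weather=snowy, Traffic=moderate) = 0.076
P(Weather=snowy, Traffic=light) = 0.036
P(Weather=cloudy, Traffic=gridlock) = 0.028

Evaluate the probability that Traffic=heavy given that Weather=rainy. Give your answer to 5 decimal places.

P(Weather=rainy) = 0.015 + 0.098 + 0.009 + 0.020 + 0.051 = 0.193.
P(Traffic=heavy | Weather=rainy) = 0.009/0.193 = 0.04663.

0.04663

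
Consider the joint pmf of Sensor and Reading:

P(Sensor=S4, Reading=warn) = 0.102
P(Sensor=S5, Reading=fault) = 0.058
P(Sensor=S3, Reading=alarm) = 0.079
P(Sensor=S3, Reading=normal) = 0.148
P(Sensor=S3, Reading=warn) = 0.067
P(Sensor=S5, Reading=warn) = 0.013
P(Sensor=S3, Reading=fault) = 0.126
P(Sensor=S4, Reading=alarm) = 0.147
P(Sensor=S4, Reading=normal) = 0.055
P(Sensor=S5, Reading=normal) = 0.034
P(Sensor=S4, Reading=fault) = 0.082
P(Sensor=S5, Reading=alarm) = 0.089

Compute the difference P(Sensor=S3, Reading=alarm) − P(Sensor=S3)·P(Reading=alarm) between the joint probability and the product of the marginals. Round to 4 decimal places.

P(Sensor=S3) = 0.148 + 0.067 + 0.079 + 0.126 = 0.420.
P(Reading=alarm) = 0.079 + 0.147 + 0.089 = 0.315.
P(Sensor=S3, Reading=alarm) − P(Sensor=S3)P(Reading=alarm) = 0.079 − 0.420×0.315 = -0.0533.

-0.0533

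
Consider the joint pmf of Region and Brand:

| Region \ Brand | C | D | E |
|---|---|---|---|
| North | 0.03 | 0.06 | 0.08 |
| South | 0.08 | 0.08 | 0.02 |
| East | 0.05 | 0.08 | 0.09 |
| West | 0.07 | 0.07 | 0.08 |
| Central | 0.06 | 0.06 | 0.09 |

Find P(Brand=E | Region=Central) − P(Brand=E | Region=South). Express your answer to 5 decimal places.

0.31746

P(Region=Central) = 0.06 + 0.06 + 0.09 = 0.21; P(Brand=E | Region=Central) = 0.09/0.21 = 0.428571.
P(Region=South) = 0.08 + 0.08 + 0.02 = 0.18; P(Brand=E | Region=South) = 0.02/0.18 = 0.111111.
Difference = 0.31746.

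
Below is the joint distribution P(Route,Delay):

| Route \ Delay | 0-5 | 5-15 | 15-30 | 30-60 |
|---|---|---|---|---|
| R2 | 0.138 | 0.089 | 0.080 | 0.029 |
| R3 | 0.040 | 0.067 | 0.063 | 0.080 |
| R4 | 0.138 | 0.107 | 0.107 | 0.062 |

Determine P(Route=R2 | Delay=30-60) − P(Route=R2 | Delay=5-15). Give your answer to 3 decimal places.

P(Delay=30-60) = 0.029 + 0.080 + 0.062 = 0.171; P(Route=R2 | Delay=30-60) = 0.029/0.171 = 0.1696.
P(Delay=5-15) = 0.089 + 0.067 + 0.107 = 0.263; P(Route=R2 | Delay=5-15) = 0.089/0.263 = 0.3384.
Difference = -0.169.

-0.169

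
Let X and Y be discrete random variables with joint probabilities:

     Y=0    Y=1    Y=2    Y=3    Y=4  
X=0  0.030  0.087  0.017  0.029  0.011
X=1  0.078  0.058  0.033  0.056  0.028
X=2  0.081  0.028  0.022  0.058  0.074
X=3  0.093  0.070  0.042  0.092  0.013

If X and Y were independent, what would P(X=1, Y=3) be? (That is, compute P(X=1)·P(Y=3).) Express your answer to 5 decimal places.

P(X=1) = 0.078 + 0.058 + 0.033 + 0.056 + 0.028 = 0.253.
P(Y=3) = 0.029 + 0.056 + 0.058 + 0.092 = 0.235.
Product: 0.253 × 0.235 = 0.05946.

0.05946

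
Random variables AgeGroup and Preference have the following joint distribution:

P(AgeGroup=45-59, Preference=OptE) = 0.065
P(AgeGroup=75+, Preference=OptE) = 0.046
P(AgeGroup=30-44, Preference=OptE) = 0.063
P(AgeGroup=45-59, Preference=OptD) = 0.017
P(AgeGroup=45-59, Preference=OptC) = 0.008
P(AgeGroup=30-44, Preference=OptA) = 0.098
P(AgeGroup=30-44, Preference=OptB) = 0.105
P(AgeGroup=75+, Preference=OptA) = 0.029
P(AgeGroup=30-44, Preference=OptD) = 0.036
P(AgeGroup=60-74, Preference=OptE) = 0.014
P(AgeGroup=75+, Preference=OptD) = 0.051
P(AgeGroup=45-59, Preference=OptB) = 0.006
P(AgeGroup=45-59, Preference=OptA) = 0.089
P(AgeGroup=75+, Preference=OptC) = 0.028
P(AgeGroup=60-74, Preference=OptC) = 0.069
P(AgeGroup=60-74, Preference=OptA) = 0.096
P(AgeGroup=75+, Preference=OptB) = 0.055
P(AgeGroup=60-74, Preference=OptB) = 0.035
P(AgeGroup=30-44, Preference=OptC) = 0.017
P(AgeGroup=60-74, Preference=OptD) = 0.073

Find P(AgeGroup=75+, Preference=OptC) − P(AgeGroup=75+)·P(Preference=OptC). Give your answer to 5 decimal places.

0.00250

P(AgeGroup=75+) = 0.029 + 0.055 + 0.028 + 0.051 + 0.046 = 0.209.
P(Preference=OptC) = 0.017 + 0.008 + 0.069 + 0.028 = 0.122.
P(AgeGroup=75+, Preference=OptC) − P(AgeGroup=75+)P(Preference=OptC) = 0.028 − 0.209×0.122 = 0.00250.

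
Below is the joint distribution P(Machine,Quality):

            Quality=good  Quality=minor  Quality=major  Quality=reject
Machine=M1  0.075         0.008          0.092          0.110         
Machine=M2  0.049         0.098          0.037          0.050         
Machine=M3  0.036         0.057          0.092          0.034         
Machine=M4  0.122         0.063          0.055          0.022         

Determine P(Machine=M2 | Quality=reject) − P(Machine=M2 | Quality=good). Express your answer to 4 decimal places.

P(Quality=reject) = 0.110 + 0.050 + 0.034 + 0.022 = 0.216; P(Machine=M2 | Quality=reject) = 0.050/0.216 = 0.23148.
P(Quality=good) = 0.075 + 0.049 + 0.036 + 0.122 = 0.282; P(Machine=M2 | Quality=good) = 0.049/0.282 = 0.17376.
Difference = 0.0577.

0.0577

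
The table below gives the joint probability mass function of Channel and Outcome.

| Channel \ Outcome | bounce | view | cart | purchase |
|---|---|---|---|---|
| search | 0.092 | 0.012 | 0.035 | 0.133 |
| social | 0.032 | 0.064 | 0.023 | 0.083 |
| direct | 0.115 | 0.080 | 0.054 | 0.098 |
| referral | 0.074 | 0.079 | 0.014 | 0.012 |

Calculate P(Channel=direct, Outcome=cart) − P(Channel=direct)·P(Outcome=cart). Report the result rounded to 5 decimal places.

P(Channel=direct) = 0.115 + 0.080 + 0.054 + 0.098 = 0.347.
P(Outcome=cart) = 0.035 + 0.023 + 0.054 + 0.014 = 0.126.
P(Channel=direct, Outcome=cart) − P(Channel=direct)P(Outcome=cart) = 0.054 − 0.347×0.126 = 0.01028.

0.01028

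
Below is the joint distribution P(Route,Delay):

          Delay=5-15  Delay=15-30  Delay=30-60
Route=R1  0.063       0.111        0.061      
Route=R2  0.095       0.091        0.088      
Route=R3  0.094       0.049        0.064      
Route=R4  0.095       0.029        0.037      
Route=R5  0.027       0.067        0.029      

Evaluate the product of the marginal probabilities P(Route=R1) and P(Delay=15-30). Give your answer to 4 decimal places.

0.0815

P(Route=R1) = 0.063 + 0.111 + 0.061 = 0.235.
P(Delay=15-30) = 0.111 + 0.091 + 0.049 + 0.029 + 0.067 = 0.347.
Product: 0.235 × 0.347 = 0.0815.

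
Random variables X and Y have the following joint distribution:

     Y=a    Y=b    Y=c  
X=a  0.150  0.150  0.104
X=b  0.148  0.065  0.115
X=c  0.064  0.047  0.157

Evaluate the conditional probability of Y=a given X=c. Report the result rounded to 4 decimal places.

0.2388

P(X=c) = 0.064 + 0.047 + 0.157 = 0.268.
P(Y=a | X=c) = 0.064/0.268 = 0.2388.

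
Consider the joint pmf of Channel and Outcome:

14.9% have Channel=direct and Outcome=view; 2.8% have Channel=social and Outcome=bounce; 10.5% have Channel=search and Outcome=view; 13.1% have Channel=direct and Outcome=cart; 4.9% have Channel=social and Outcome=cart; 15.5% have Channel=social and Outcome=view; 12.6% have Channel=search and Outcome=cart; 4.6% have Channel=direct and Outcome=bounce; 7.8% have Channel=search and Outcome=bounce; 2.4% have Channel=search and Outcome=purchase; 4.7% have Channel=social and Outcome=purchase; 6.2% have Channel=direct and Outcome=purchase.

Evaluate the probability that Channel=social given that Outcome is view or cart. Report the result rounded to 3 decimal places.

P(Outcome=view) = 0.105 + 0.155 + 0.149 = 0.409.
P(Outcome=cart) = 0.126 + 0.049 + 0.131 = 0.306.
P(Outcome ∈ {view, cart}) = 0.409 + 0.306 = 0.715; P(Channel=social, Outcome ∈ {view, cart}) = 0.155 + 0.049 = 0.204.
P(Channel=social | Outcome ∈ {view, cart}) = 0.204/0.715 = 0.285.

0.285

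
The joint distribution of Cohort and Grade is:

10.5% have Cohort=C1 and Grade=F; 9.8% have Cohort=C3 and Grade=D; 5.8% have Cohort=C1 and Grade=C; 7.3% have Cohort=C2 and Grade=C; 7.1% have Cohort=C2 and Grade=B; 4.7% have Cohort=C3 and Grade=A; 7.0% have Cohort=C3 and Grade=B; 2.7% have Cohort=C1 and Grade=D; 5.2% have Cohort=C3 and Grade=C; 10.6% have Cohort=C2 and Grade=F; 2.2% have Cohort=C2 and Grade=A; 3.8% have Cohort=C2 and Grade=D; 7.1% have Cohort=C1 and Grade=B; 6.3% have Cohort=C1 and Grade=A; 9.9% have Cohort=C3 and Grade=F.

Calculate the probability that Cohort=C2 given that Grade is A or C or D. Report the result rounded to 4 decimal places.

P(Grade=A) = 0.063 + 0.022 + 0.047 = 0.132.
P(Grade=C) = 0.058 + 0.073 + 0.052 = 0.183.
P(Grade=D) = 0.027 + 0.038 + 0.098 = 0.163.
P(Grade ∈ {A, C, D}) = 0.132 + 0.183 + 0.163 = 0.478; P(Cohort=C2, Grade ∈ {A, C, D}) = 0.022 + 0.073 + 0.038 = 0.133.
P(Cohort=C2 | Grade ∈ {A, C, D}) = 0.133/0.478 = 0.2782.

0.2782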